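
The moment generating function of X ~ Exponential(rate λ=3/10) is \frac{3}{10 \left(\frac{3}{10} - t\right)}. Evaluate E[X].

To find E[X], compute M^(1)(0):
M^(1)(t) = \frac{3}{10 \left(\frac{3}{10} - t\right)^{2}}
M^(1)(0) = \frac{10}{3}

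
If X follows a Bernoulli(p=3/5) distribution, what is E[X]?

For X ~ Bernoulli(p=3/5), the expected value is:
E[X] = \frac{3}{5}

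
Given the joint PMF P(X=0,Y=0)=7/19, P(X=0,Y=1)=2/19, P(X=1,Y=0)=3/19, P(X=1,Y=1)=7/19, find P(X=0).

P(X=0) = P(X=0,Y=0) + P(X=0,Y=1)
= 7/19 + 2/19
= 9/19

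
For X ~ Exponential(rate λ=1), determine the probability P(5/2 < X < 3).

P(5/2 < X < 3) = ∫_{5/2}^{3} f(x) dx
where f(x) = e^{- x}
= - \frac{1}{e^{3}} + e^{- \frac{5}{2}}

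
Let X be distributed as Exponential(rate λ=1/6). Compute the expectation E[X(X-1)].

E[X(X-1)] = E[X² - X] = E[X²] - E[X]
E[X] = 6
E[X²] = Var(X) + (E[X])² = 36 + (6)² = 72
E[X(X-1)] = 72 - 6 = 66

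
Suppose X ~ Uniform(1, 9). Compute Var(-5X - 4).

For X ~ Uniform(1, 9):
Var(X) = \frac{16}{3}
Var(-5X - 4) = (-5)² × Var(X) = 25 × \frac{16}{3} = \frac{400}{3}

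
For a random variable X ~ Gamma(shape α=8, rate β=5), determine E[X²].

Using the identity E[X²] = Var(X) + (E[X])²:
E[X] = \frac{8}{5}
Var(X) = \frac{8}{25}
E[X²] = \frac{8}{25} + (\frac{8}{5})²
= \frac{72}{25}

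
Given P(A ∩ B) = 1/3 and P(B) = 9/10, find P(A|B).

P(A|B) = P(A ∩ B) / P(B)
= (1/3) / (9/10)
= 10/27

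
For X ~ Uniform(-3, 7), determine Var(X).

For X ~ Uniform(-3, 7):
Var(X) = \frac{25}{3}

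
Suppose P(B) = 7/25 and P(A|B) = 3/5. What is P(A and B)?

By definition, P(A|B) = P(A ∩ B) / P(B)
So P(A ∩ B) = P(A|B) × P(B)
= 3/5 × 7/25
= 21/125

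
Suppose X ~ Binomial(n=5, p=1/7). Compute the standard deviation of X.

For X ~ Binomial(n=5, p=1/7):
Var(X) = \frac{30}{49}
SD(X) = √(Var(X)) = √(\frac{30}{49}) = \frac{\sqrt{30}}{7}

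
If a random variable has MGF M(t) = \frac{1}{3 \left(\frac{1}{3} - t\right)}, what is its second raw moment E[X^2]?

To find E[X^2], compute M^(2)(0):
M^(1)(t) = \frac{1}{3 \left(\frac{1}{3} - t\right)^{2}}
M^(2)(t) = \frac{2}{3 \left(\frac{1}{3} - t\right)^{3}}
M^(2)(0) = 18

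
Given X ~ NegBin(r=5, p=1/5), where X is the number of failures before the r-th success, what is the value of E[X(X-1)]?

E[X(X-1)] = E[X² - X] = E[X²] - E[X]
E[X] = 20
E[X²] = Var(X) + (E[X])² = 100 + (20)² = 500
E[X(X-1)] = 500 - 20 = 480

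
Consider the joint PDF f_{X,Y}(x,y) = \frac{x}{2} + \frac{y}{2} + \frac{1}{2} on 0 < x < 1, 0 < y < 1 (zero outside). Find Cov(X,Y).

E[XY] = ∫∫ xy × f(x,y) dx dy = \frac{7}{24}
E[X] = \frac{13}{24}
E[Y] = \frac{13}{24}
Cov(X,Y) = E[XY] - E[X]E[Y] = - \frac{1}{576}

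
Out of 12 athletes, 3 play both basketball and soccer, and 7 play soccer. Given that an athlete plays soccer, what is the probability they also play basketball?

P(A ∩ B) = 3/12 = 1/4
P(B) = 7/12
P(A|B) = P(A ∩ B) / P(B) = (1/4) / (7/12) = 3/7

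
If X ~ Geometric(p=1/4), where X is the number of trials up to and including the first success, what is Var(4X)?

For X ~ Geometric(p=1/4), where X is the number of trials up to and including the first success:
Var(X) = 12
Var(4X) = (4)² × Var(X) = 16 × 12 = 192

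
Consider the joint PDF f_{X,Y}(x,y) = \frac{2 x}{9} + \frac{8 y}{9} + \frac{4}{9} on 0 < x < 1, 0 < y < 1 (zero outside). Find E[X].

E[X] = ∫_0^1 ∫_0^1 x × f(x,y) dy dx
= ∫_0^1 ∫_0^1 x × (\frac{2 x}{9} + \frac{8 y}{9} + \frac{4}{9}) dy dx
= \frac{14}{27}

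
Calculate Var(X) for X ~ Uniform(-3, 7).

For X ~ Uniform(-3, 7):
Var(X) = \frac{25}{3}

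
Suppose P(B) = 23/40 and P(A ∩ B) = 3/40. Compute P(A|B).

P(A|B) = P(A ∩ B) / P(B)
= (3/40) / (23/40)
= 3/23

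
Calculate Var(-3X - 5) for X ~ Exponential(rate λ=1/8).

For X ~ Exponential(rate λ=1/8):
Var(X) = 64
Var(-3X - 5) = (-3)² × Var(X) = 9 × 64 = 576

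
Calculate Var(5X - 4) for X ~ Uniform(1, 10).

For X ~ Uniform(1, 10):
Var(X) = \frac{27}{4}
Var(5X - 4) = (5)² × Var(X) = 25 × \frac{27}{4} = \frac{675}{4}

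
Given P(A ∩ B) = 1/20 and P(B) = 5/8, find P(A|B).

P(A|B) = P(A ∩ B) / P(B)
= (1/20) / (5/8)
= 2/25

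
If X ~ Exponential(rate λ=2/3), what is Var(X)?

For X ~ Exponential(rate λ=2/3):
Var(X) = \frac{9}{4}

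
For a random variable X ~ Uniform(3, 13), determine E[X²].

Using the identity E[X²] = Var(X) + (E[X])²:
E[X] = 8
Var(X) = \frac{25}{3}
E[X²] = \frac{25}{3} + (8)²
= \frac{217}{3}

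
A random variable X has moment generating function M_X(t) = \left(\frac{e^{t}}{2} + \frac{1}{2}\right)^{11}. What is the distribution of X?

The MGF M(t) = \left(\frac{e^{t}}{2} + \frac{1}{2}\right)^{11} is the standard form for the Binomial distribution.
Comparing with the known MGF formula identifies: Binomial(n=11, p=1/2)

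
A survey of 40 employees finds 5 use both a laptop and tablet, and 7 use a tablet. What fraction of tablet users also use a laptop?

P(A ∩ B) = 5/40 = 1/8
P(B) = 7/40
P(A|B) = P(A ∩ B) / P(B) = (1/8) / (7/40) = 5/7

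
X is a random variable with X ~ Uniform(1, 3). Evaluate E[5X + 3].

For X ~ Uniform(1, 3):
E[X] = 2
E[5X + 3] = 5 × E[X] + 3 = 13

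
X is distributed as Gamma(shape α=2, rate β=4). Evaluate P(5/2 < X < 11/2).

P(5/2 < X < 11/2) = ∫_{5/2}^{11/2} f(x) dx
where f(x) = 16 x e^{- 4 x}
= \frac{-23 + 11 e^{12}}{e^{22}}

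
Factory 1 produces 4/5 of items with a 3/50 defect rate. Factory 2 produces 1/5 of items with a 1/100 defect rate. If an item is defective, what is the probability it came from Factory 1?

Using Bayes' theorem:
P(F1) = 4/5, P(D|F1) = 3/50
P(F2) = 1/5, P(D|F2) = 1/100
P(D) = P(D|F1)P(F1) + P(D|F2)P(F2)
     = \frac{1}{20}
P(F1|D) = P(D|F1)P(F1) / P(D)
= \frac{24}{25}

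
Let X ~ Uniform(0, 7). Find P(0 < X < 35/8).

P(0 < X < 35/8) = ∫_{0}^{35/8} f(x) dx
where f(x) = \frac{1}{7}
= \frac{5}{8}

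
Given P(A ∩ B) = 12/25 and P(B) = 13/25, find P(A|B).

P(A|B) = P(A ∩ B) / P(B)
= (12/25) / (13/25)
= 12/13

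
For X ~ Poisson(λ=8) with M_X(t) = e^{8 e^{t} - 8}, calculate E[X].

To find E[X], compute M^(1)(0):
M^(1)(t) = 8 e^{t} e^{8 e^{t} - 8}
M^(1)(0) = 8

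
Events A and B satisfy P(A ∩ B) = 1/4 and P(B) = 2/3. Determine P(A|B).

P(A|B) = P(A ∩ B) / P(B)
= (1/4) / (2/3)
= 3/8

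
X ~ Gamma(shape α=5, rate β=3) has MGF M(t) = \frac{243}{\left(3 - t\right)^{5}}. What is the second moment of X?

To find E[X^2], compute M^(2)(0):
M^(1)(t) = \frac{1215}{\left(3 - t\right)^{6}}
M^(2)(t) = \frac{7290}{\left(3 - t\right)^{7}}
M^(2)(0) = \frac{10}{3}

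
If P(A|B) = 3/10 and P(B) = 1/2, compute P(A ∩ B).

By definition, P(A|B) = P(A ∩ B) / P(B)
So P(A ∩ B) = P(A|B) × P(B)
= 3/10 × 1/2
= 3/20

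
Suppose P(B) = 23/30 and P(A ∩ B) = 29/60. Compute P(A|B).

P(A|B) = P(A ∩ B) / P(B)
= (29/60) / (23/30)
= 29/46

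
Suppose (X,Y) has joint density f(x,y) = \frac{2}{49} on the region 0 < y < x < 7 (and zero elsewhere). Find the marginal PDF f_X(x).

f_X(x) = ∫_0^x \frac{2}{49} dy = \frac{2 x}{49}
for 0 < x < 7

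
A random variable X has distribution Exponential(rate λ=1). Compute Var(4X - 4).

For X ~ Exponential(rate λ=1):
Var(X) = 1
Var(4X - 4) = (4)² × Var(X) = 16 × 1 = 16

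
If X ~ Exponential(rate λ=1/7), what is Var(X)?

For X ~ Exponential(rate λ=1/7):
Var(X) = 49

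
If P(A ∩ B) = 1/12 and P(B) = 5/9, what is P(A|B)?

P(A|B) = P(A ∩ B) / P(B)
= (1/12) / (5/9)
= 3/20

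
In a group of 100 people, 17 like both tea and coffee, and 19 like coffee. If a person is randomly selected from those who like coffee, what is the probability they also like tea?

P(A ∩ B) = 17/100
P(B) = 19/100
P(A|B) = P(A ∩ B) / P(B) = (17/100) / (19/100) = 17/19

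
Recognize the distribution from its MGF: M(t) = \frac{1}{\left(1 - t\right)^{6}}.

The MGF M(t) = \frac{1}{\left(1 - t\right)^{6}} is the standard form for the Gamma distribution.
Comparing with the known MGF formula identifies: Gamma(shape α=6, rate β=1)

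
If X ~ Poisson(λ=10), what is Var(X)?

For X ~ Poisson(λ=10):
Var(X) = 10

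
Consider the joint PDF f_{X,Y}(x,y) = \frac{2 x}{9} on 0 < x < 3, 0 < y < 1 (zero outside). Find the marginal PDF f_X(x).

f_X(x) = ∫_0^1 f(x,y) dy
= ∫_0^1 \frac{2 x}{9} dy
= \frac{2 x}{9} for 0 < x < 3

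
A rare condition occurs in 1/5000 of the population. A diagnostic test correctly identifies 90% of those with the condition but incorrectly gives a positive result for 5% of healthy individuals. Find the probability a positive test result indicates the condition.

Let D = the rare event, + = positive/flagged.
P(D) = 1/5000
P(+|D) = 90/100 = 9/10
P(+|D') = 5/100 = 1/20
P(+) = P(+|D)P(D) + P(+|D')P(D')
     = \frac{9}{10} × \frac{1}{5000} + \frac{1}{20} × \frac{4999}{5000}
     = \frac{5017}{100000}
P(D|+) = P(+|D)P(D)/P(+) = \frac{18}{5017}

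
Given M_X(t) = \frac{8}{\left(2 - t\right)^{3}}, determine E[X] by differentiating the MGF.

To find E[X], compute M^(1)(0):
M^(1)(t) = \frac{24}{\left(2 - t\right)^{4}}
M^(1)(0) = \frac{3}{2}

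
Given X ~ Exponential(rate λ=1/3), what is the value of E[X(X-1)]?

E[X(X-1)] = E[X² - X] = E[X²] - E[X]
E[X] = 3
E[X²] = Var(X) + (E[X])² = 9 + (3)² = 18
E[X(X-1)] = 18 - 3 = 15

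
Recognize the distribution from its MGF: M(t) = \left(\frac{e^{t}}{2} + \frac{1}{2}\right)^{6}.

The MGF M(t) = \left(\frac{e^{t}}{2} + \frac{1}{2}\right)^{6} is the standard form for the Binomial distribution.
Comparing with the known MGF formula identifies: Binomial(n=6, p=1/2)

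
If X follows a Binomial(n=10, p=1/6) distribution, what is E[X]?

For X ~ Binomial(n=10, p=1/6), the expected value is:
E[X] = \frac{5}{3}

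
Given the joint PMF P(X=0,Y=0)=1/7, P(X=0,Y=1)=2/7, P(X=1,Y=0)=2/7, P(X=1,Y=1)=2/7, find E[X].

First find marginal of X:
P(X=0) = 3/7
P(X=1) = 4/7
E[X] = 0 × 3/7 + 1 × 4/7 = 4/7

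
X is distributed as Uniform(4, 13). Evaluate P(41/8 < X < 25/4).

P(41/8 < X < 25/4) = ∫_{41/8}^{25/4} f(x) dx
where f(x) = \frac{1}{9}
= \frac{1}{8}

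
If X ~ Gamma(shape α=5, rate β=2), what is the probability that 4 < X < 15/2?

P(4 < X < 15/2) = ∫_{4}^{15/2} f(x) dx
where f(x) = \frac{4 x^{4} e^{- 2 x}}{3}
= \frac{-22403 + 2376 e^{7}}{8 e^{15}}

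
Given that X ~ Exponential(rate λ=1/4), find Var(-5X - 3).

For X ~ Exponential(rate λ=1/4):
Var(X) = 16
Var(-5X - 3) = (-5)² × Var(X) = 25 × 16 = 400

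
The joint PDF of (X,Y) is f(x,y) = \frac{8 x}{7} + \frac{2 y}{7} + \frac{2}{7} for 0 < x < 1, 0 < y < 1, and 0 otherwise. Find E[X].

E[X] = ∫_0^1 ∫_0^1 x × f(x,y) dy dx
= ∫_0^1 ∫_0^1 x × (\frac{8 x}{7} + \frac{2 y}{7} + \frac{2}{7}) dy dx
= \frac{25}{42}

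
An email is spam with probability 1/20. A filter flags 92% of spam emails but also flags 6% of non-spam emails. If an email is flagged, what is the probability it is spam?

Let D = the rare event, + = positive/flagged.
P(D) = 1/20
P(+|D) = 92/100 = 23/25
P(+|D') = 6/100 = 3/50
P(+) = P(+|D)P(D) + P(+|D')P(D')
     = \frac{23}{25} × \frac{1}{20} + \frac{3}{50} × \frac{19}{20}
     = \frac{103}{1000}
P(D|+) = P(+|D)P(D)/P(+) = \frac{46}{103}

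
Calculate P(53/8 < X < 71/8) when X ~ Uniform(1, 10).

P(53/8 < X < 71/8) = ∫_{53/8}^{71/8} f(x) dx
where f(x) = \frac{1}{9}
= \frac{1}{4}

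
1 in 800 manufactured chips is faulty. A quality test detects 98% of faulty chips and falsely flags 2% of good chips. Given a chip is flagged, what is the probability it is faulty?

Let D = the rare event, + = positive/flagged.
P(D) = 1/800
P(+|D) = 98/100 = 49/50
P(+|D') = 2/100 = 1/50
P(+) = P(+|D)P(D) + P(+|D')P(D')
     = \frac{49}{50} × \frac{1}{800} + \frac{1}{50} × \frac{799}{800}
     = \frac{53}{2500}
P(D|+) = P(+|D)P(D)/P(+) = \frac{49}{848}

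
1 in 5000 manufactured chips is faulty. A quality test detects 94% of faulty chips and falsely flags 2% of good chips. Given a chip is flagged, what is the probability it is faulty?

Let D = the rare event, + = positive/flagged.
P(D) = 1/5000
P(+|D) = 94/100 = 47/50
P(+|D') = 2/100 = 1/50
P(+) = P(+|D)P(D) + P(+|D')P(D')
     = \frac{47}{50} × \frac{1}{5000} + \frac{1}{50} × \frac{4999}{5000}
     = \frac{2523}{125000}
P(D|+) = P(+|D)P(D)/P(+) = \frac{47}{5046}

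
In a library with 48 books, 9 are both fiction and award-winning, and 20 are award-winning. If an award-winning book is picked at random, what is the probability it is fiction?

P(A ∩ B) = 9/48 = 3/16
P(B) = 20/48 = 5/12
P(A|B) = P(A ∩ B) / P(B) = (3/16) / (5/12) = 9/20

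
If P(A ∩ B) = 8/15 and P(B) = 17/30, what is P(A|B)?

P(A|B) = P(A ∩ B) / P(B)
= (8/15) / (17/30)
= 16/17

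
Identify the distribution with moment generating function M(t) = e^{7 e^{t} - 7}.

The MGF M(t) = e^{7 e^{t} - 7} is the standard form for the Poisson distribution.
Comparing with the known MGF formula identifies: Poisson(λ=7)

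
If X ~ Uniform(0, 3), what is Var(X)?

For X ~ Uniform(0, 3):
Var(X) = \frac{3}{4}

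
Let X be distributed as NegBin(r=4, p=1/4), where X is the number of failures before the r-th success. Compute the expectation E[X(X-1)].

E[X(X-1)] = E[X² - X] = E[X²] - E[X]
E[X] = 12
E[X²] = Var(X) + (E[X])² = 48 + (12)² = 192
E[X(X-1)] = 192 - 12 = 180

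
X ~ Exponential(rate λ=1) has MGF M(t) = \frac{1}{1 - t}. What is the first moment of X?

To find E[X], compute M^(1)(0):
M^(1)(t) = \frac{1}{\left(1 - t\right)^{2}}
M^(1)(0) = 1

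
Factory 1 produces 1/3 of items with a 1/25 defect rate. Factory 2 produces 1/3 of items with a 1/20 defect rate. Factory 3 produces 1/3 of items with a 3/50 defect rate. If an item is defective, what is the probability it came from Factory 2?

Using Bayes' theorem:
P(F1) = 1/3, P(D|F1) = 1/25
P(F2) = 1/3, P(D|F2) = 1/20
P(F3) = 1/3, P(D|F3) = 3/50
P(D) = P(D|F1)P(F1) + P(D|F2)P(F2) + P(D|F3)P(F3)
     = \frac{1}{20}
P(F2|D) = P(D|F2)P(F2) / P(D)
= \frac{1}{3}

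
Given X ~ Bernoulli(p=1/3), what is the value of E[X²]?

Using the identity E[X²] = Var(X) + (E[X])²:
E[X] = \frac{1}{3}
Var(X) = \frac{2}{9}
E[X²] = \frac{2}{9} + (\frac{1}{3})²
= \frac{1}{3}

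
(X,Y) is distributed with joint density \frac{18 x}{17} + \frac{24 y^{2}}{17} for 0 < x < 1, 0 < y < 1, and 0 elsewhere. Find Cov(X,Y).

E[XY] = ∫∫ xy × f(x,y) dx dy = \frac{6}{17}
E[X] = \frac{10}{17}
E[Y] = \frac{21}{34}
Cov(X,Y) = E[XY] - E[X]E[Y] = - \frac{3}{289}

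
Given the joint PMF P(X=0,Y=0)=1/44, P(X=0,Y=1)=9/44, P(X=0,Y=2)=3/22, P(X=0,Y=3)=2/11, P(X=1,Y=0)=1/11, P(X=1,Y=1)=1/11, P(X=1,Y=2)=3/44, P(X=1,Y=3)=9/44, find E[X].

First find marginal of X:
P(X=0) = 6/11
P(X=1) = 5/11
E[X] = 0 × 6/11 + 1 × 5/11 = 5/11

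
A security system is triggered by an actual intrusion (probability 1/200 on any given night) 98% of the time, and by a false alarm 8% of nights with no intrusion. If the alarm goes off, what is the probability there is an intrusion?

Let D = the rare event, + = positive/flagged.
P(D) = 1/200
P(+|D) = 98/100 = 49/50
P(+|D') = 8/100 = 2/25
P(+) = P(+|D)P(D) + P(+|D')P(D')
     = \frac{49}{50} × \frac{1}{200} + \frac{2}{25} × \frac{199}{200}
     = \frac{169}{2000}
P(D|+) = P(+|D)P(D)/P(+) = \frac{49}{845}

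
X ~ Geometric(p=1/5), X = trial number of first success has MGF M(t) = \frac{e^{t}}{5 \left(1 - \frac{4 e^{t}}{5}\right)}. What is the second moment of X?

To find E[X^2], compute M^(2)(0):
M^(1)(t) = \frac{e^{t}}{5 \left(1 - \frac{4 e^{t}}{5}\right)} + \frac{4 e^{2 t}}{25 \left(1 - \frac{4 e^{t}}{5}\right)^{2}}
M^(2)(t) = \frac{e^{t}}{5 \left(1 - \frac{4 e^{t}}{5}\right)} + \frac{12 e^{2 t}}{25 \left(1 - \frac{4 e^{t}}{5}\right)^{2}} + \frac{32 e^{3 t}}{125 \left(1 - \frac{4 e^{t}}{5}\right)^{3}}
M^(2)(0) = 45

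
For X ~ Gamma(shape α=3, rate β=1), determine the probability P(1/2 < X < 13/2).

P(1/2 < X < 13/2) = ∫_{1/2}^{13/2} f(x) dx
where f(x) = \frac{x^{2} e^{- x}}{2}
= \frac{-229 + 13 e^{6}}{8 e^{\frac{13}{2}}}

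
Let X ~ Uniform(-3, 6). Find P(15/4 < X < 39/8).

P(15/4 < X < 39/8) = ∫_{15/4}^{39/8} f(x) dx
where f(x) = \frac{1}{9}
= \frac{1}{8}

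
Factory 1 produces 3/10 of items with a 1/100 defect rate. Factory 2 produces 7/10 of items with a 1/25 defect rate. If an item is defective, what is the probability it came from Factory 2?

Using Bayes' theorem:
P(F1) = 3/10, P(D|F1) = 1/100
P(F2) = 7/10, P(D|F2) = 1/25
P(D) = P(D|F1)P(F1) + P(D|F2)P(F2)
     = \frac{31}{1000}
P(F2|D) = P(D|F2)P(F2) / P(D)
= \frac{28}{31}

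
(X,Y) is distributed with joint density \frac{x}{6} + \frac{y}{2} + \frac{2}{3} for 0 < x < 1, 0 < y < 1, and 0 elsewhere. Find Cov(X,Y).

E[XY] = ∫∫ xy × f(x,y) dx dy = \frac{5}{18}
E[X] = \frac{37}{72}
E[Y] = \frac{13}{24}
Cov(X,Y) = E[XY] - E[X]E[Y] = - \frac{1}{1728}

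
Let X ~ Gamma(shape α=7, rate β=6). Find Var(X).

For X ~ Gamma(shape α=7, rate β=6):
Var(X) = \frac{7}{36}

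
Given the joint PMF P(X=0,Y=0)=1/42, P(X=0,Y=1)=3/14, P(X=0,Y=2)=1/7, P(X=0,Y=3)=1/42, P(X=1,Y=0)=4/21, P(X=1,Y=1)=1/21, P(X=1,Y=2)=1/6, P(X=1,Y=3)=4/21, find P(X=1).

P(X=1) = P(X=1,Y=0) + P(X=1,Y=1) + P(X=1,Y=2) + P(X=1,Y=3)
= 4/21 + 1/21 + 1/6 + 4/21
= 25/42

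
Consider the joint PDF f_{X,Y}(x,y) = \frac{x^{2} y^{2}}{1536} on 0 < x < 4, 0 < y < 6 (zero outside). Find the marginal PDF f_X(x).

f_X(x) = ∫_0^6 f(x,y) dy
= ∫_0^6 \frac{x^{2} y^{2}}{1536} dy
= \frac{3 x^{2}}{64} for 0 < x < 4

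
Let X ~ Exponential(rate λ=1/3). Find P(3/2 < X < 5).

P(3/2 < X < 5) = ∫_{3/2}^{5} f(x) dx
where f(x) = \frac{e^{- \frac{x}{3}}}{3}
= - \frac{1}{e^{\frac{5}{3}}} + e^{- \frac{1}{2}}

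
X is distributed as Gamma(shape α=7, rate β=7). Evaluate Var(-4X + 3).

For X ~ Gamma(shape α=7, rate β=7):
Var(X) = \frac{1}{7}
Var(-4X + 3) = (-4)² × Var(X) = 16 × \frac{1}{7} = \frac{16}{7}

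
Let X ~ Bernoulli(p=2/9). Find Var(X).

For X ~ Bernoulli(p=2/9):
Var(X) = \frac{14}{81}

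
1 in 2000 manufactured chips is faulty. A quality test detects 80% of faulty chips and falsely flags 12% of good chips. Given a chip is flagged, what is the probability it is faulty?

Let D = the rare event, + = positive/flagged.
P(D) = 1/2000
P(+|D) = 80/100 = 4/5
P(+|D') = 12/100 = 3/25
P(+) = P(+|D)P(D) + P(+|D')P(D')
     = \frac{4}{5} × \frac{1}{2000} + \frac{3}{25} × \frac{1999}{2000}
     = \frac{6017}{50000}
P(D|+) = P(+|D)P(D)/P(+) = \frac{20}{6017}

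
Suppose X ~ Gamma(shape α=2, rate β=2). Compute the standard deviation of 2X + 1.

For X ~ Gamma(shape α=2, rate β=2):
Var(X) = \frac{1}{2}
SD(X) = √(Var(X)) = √(\frac{1}{2}) = \frac{\sqrt{2}}{2}
SD(2X + 1) = |2| × SD(X) = 2 × \frac{\sqrt{2}}{2} = \sqrt{2}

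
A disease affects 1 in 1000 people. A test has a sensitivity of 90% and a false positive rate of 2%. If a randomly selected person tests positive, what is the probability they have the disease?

Let D = the rare event, + = positive/flagged.
P(D) = 1/1000
P(+|D) = 90/100 = 9/10
P(+|D') = 2/100 = 1/50
P(+) = P(+|D)P(D) + P(+|D')P(D')
     = \frac{9}{10} × \frac{1}{1000} + \frac{1}{50} × \frac{999}{1000}
     = \frac{261}{12500}
P(D|+) = P(+|D)P(D)/P(+) = \frac{5}{116}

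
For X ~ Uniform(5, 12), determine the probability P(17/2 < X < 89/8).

P(17/2 < X < 89/8) = ∫_{17/2}^{89/8} f(x) dx
where f(x) = \frac{1}{7}
= \frac{3}{8}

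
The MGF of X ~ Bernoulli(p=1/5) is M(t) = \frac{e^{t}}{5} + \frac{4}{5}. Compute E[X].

To find E[X], compute M^(1)(0):
M^(1)(t) = \frac{e^{t}}{5}
M^(1)(0) = \frac{1}{5}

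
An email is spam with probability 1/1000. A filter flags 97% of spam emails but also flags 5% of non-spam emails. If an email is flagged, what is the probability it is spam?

Let D = the rare event, + = positive/flagged.
P(D) = 1/1000
P(+|D) = 97/100
P(+|D') = 5/100 = 1/20
P(+) = P(+|D)P(D) + P(+|D')P(D')
     = \frac{97}{100} × \frac{1}{1000} + \frac{1}{20} × \frac{999}{1000}
     = \frac{1273}{25000}
P(D|+) = P(+|D)P(D)/P(+) = \frac{97}{5092}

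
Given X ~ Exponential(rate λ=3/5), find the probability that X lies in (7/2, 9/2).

P(7/2 < X < 9/2) = ∫_{7/2}^{9/2} f(x) dx
where f(x) = \frac{3 e^{- \frac{3 x}{5}}}{5}
= - \frac{1 - e^{\frac{3}{5}}}{e^{\frac{27}{10}}}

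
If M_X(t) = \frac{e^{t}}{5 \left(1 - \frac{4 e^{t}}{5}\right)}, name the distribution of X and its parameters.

The MGF M(t) = \frac{e^{t}}{5 \left(1 - \frac{4 e^{t}}{5}\right)} is the standard form for the Geometric distribution.
Comparing with the known MGF formula identifies: Geometric(p=1/5), X = trial number of first success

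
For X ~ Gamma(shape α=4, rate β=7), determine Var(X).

For X ~ Gamma(shape α=4, rate β=7):
Var(X) = \frac{4}{49}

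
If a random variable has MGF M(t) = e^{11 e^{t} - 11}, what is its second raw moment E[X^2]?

To find E[X^2], compute M^(2)(0):
M^(1)(t) = 11 e^{t} e^{11 e^{t} - 11}
M^(2)(t) = 121 e^{2 t} e^{11 e^{t} - 11} + 11 e^{t} e^{11 e^{t} - 11}
M^(2)(0) = 132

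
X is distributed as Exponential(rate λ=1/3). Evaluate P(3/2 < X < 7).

P(3/2 < X < 7) = ∫_{3/2}^{7} f(x) dx
where f(x) = \frac{e^{- \frac{x}{3}}}{3}
= - \frac{1}{e^{\frac{7}{3}}} + e^{- \frac{1}{2}}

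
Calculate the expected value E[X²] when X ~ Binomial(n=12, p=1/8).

Using the identity E[X²] = Var(X) + (E[X])²:
E[X] = \frac{3}{2}
Var(X) = \frac{21}{16}
E[X²] = \frac{21}{16} + (\frac{3}{2})²
= \frac{57}{16}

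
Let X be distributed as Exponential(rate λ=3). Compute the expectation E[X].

For X ~ Exponential(rate λ=3), the expected value is:
E[X] = \frac{1}{3}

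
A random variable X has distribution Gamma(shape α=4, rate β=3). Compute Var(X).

For X ~ Gamma(shape α=4, rate β=3):
Var(X) = \frac{4}{9}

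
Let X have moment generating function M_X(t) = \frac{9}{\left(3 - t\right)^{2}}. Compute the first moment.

To find E[X], compute M^(1)(0):
M^(1)(t) = \frac{18}{\left(3 - t\right)^{3}}
M^(1)(0) = \frac{2}{3}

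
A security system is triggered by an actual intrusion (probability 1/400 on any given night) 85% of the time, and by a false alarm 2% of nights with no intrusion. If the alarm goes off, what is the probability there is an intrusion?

Let D = the rare event, + = positive/flagged.
P(D) = 1/400
P(+|D) = 85/100 = 17/20
P(+|D') = 2/100 = 1/50
P(+) = P(+|D)P(D) + P(+|D')P(D')
     = \frac{17}{20} × \frac{1}{400} + \frac{1}{50} × \frac{399}{400}
     = \frac{883}{40000}
P(D|+) = P(+|D)P(D)/P(+) = \frac{85}{883}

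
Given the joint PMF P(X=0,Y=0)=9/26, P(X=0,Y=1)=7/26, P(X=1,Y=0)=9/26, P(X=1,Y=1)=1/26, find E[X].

First find marginal of X:
P(X=0) = 8/13
P(X=1) = 5/13
E[X] = 0 × 8/13 + 1 × 5/13 = 5/13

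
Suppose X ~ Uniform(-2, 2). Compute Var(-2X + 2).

For X ~ Uniform(-2, 2):
Var(X) = \frac{4}{3}
Var(-2X + 2) = (-2)² × Var(X) = 4 × \frac{4}{3} = \frac{16}{3}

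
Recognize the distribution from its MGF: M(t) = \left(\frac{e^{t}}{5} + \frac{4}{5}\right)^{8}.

The MGF M(t) = \left(\frac{e^{t}}{5} + \frac{4}{5}\right)^{8} is the standard form for the Binomial distribution.
Comparing with the known MGF formula identifies: Binomial(n=8, p=1/5)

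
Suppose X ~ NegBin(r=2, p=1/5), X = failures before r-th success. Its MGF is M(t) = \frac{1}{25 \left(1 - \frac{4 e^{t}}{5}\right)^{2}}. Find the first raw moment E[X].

To find E[X], compute M^(1)(0):
M^(1)(t) = \frac{8 e^{t}}{125 \left(1 - \frac{4 e^{t}}{5}\right)^{3}}
M^(1)(0) = 8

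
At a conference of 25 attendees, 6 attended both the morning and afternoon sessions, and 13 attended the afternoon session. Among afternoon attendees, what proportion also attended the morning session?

P(A ∩ B) = 6/25
P(B) = 13/25
P(A|B) = P(A ∩ B) / P(B) = (6/25) / (13/25) = 6/13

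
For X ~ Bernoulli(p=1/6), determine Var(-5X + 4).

For X ~ Bernoulli(p=1/6):
Var(X) = \frac{5}{36}
Var(-5X + 4) = (-5)² × Var(X) = 25 × \frac{5}{36} = \frac{125}{36}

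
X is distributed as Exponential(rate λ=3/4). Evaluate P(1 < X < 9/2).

P(1 < X < 9/2) = ∫_{1}^{9/2} f(x) dx
where f(x) = \frac{3 e^{- \frac{3 x}{4}}}{4}
= - \frac{1}{e^{\frac{27}{8}}} + e^{- \frac{3}{4}}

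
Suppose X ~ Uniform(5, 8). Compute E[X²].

Using the identity E[X²] = Var(X) + (E[X])²:
E[X] = \frac{13}{2}
Var(X) = \frac{3}{4}
E[X²] = \frac{3}{4} + (\frac{13}{2})²
= 43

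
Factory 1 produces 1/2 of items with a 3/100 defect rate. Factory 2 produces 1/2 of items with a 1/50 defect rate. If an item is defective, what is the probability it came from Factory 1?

Using Bayes' theorem:
P(F1) = 1/2, P(D|F1) = 3/100
P(F2) = 1/2, P(D|F2) = 1/50
P(D) = P(D|F1)P(F1) + P(D|F2)P(F2)
     = \frac{1}{40}
P(F1|D) = P(D|F1)P(F1) / P(D)
= \frac{3}{5}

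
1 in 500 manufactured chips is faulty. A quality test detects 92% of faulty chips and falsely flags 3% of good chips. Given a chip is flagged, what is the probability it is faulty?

Let D = the rare event, + = positive/flagged.
P(D) = 1/500
P(+|D) = 92/100 = 23/25
P(+|D') = 3/100
P(+) = P(+|D)P(D) + P(+|D')P(D')
     = \frac{23}{25} × \frac{1}{500} + \frac{3}{100} × \frac{499}{500}
     = \frac{1589}{50000}
P(D|+) = P(+|D)P(D)/P(+) = \frac{92}{1589}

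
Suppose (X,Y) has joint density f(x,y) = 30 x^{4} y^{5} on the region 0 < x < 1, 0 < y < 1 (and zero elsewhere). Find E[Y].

E[Y] = ∫_0^1 ∫_0^1 y × f(x,y) dx dy
= \frac{6}{7}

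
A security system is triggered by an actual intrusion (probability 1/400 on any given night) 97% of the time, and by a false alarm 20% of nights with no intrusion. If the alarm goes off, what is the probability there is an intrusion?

Let D = the rare event, + = positive/flagged.
P(D) = 1/400
P(+|D) = 97/100
P(+|D') = 20/100 = 1/5
P(+) = P(+|D)P(D) + P(+|D')P(D')
     = \frac{97}{100} × \frac{1}{400} + \frac{1}{5} × \frac{399}{400}
     = \frac{8077}{40000}
P(D|+) = P(+|D)P(D)/P(+) = \frac{97}{8077}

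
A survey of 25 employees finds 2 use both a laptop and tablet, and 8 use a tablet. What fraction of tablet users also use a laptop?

P(A ∩ B) = 2/25
P(B) = 8/25
P(A|B) = P(A ∩ B) / P(B) = (2/25) / (8/25) = 1/4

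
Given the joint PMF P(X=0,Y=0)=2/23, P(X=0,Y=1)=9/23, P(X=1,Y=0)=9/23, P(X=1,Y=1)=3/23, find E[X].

First find marginal of X:
P(X=0) = 11/23
P(X=1) = 12/23
E[X] = 0 × 11/23 + 1 × 12/23 = 12/23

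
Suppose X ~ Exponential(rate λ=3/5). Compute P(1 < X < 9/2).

P(1 < X < 9/2) = ∫_{1}^{9/2} f(x) dx
where f(x) = \frac{3 e^{- \frac{3 x}{5}}}{5}
= - \frac{1}{e^{\frac{27}{10}}} + e^{- \frac{3}{5}}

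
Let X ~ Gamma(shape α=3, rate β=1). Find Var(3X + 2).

For X ~ Gamma(shape α=3, rate β=1):
Var(X) = 3
Var(3X + 2) = (3)² × Var(X) = 9 × 3 = 27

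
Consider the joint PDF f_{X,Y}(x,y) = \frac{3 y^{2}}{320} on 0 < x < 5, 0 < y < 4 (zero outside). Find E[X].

f_X(x) = ∫_0^4 \frac{3 y^{2}}{320} dy = \frac{1}{5}
E[X] = ∫_0^5 x × (\frac{1}{5}) dx = \frac{5}{2}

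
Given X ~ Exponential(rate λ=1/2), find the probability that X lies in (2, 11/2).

P(2 < X < 11/2) = ∫_{2}^{11/2} f(x) dx
where f(x) = \frac{e^{- \frac{x}{2}}}{2}
= - \frac{1}{e^{\frac{11}{4}}} + e^{-1}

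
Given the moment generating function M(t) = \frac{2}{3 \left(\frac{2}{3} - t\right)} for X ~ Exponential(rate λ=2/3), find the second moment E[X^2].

To find E[X^2], compute M^(2)(0):
M^(1)(t) = \frac{2}{3 \left(\frac{2}{3} - t\right)^{2}}
M^(2)(t) = \frac{4}{3 \left(\frac{2}{3} - t\right)^{3}}
M^(2)(0) = \frac{9}{2}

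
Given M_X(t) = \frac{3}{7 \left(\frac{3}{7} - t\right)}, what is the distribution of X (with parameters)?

The MGF M(t) = \frac{3}{7 \left(\frac{3}{7} - t\right)} is the standard form for the Exponential distribution.
Comparing with the known MGF formula identifies: Exponential(rate λ=3/7)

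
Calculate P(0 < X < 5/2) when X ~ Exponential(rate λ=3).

P(0 < X < 5/2) = ∫_{0}^{5/2} f(x) dx
where f(x) = 3 e^{- 3 x}
= 1 - e^{- \frac{15}{2}}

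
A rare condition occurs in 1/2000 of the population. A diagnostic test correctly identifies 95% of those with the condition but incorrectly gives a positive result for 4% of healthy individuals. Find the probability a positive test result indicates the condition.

Let D = the rare event, + = positive/flagged.
P(D) = 1/2000
P(+|D) = 95/100 = 19/20
P(+|D') = 4/100 = 1/25
P(+) = P(+|D)P(D) + P(+|D')P(D')
     = \frac{19}{20} × \frac{1}{2000} + \frac{1}{25} × \frac{1999}{2000}
     = \frac{8091}{200000}
P(D|+) = P(+|D)P(D)/P(+) = \frac{95}{8091}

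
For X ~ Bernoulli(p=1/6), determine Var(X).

For X ~ Bernoulli(p=1/6):
Var(X) = \frac{5}{36}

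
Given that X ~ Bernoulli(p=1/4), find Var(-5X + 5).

For X ~ Bernoulli(p=1/4):
Var(X) = \frac{3}{16}
Var(-5X + 5) = (-5)² × Var(X) = 25 × \frac{3}{16} = \frac{75}{16}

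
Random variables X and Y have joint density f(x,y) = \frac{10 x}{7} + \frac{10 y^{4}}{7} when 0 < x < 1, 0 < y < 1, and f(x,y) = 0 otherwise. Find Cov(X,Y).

E[XY] = ∫∫ xy × f(x,y) dx dy = \frac{5}{14}
E[X] = \frac{13}{21}
E[Y] = \frac{25}{42}
Cov(X,Y) = E[XY] - E[X]E[Y] = - \frac{5}{441}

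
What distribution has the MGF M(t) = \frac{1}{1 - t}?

The MGF M(t) = \frac{1}{1 - t} is the standard form for the Exponential distribution.
Comparing with the known MGF formula identifies: Exponential(rate λ=1)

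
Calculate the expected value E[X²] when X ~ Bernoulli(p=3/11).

Using the identity E[X²] = Var(X) + (E[X])²:
E[X] = \frac{3}{11}
Var(X) = \frac{24}{121}
E[X²] = \frac{24}{121} + (\frac{3}{11})²
= \frac{3}{11}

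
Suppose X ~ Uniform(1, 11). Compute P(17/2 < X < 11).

P(17/2 < X < 11) = ∫_{17/2}^{11} f(x) dx
where f(x) = \frac{1}{10}
= \frac{1}{4}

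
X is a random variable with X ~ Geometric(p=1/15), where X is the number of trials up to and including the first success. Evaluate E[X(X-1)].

E[X(X-1)] = E[X² - X] = E[X²] - E[X]
E[X] = 15
E[X²] = Var(X) + (E[X])² = 210 + (15)² = 435
E[X(X-1)] = 435 - 15 = 420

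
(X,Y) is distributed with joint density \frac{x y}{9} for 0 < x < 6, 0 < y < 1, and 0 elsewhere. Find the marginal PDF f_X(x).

f_X(x) = ∫_0^1 f(x,y) dy
= ∫_0^1 \frac{x y}{9} dy
= \frac{x}{18} for 0 < x < 6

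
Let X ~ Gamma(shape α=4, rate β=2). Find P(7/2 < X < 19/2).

P(7/2 < X < 19/2) = ∫_{7/2}^{19/2} f(x) dx
where f(x) = \frac{8 x^{3} e^{- 2 x}}{3}
= \frac{-4031 + 269 e^{12}}{3 e^{19}}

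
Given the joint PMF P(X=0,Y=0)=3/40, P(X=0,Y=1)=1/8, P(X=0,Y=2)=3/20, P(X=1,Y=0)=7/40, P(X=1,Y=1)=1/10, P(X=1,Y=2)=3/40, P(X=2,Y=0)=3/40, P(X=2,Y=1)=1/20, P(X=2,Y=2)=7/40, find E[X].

First find marginal of X:
P(X=0) = 7/20
P(X=1) = 7/20
P(X=2) = 3/10
E[X] = 0 × 7/20 + 1 × 7/20 + 2 × 3/10 = 19/20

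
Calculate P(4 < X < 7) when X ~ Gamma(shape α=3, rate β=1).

P(4 < X < 7) = ∫_{4}^{7} f(x) dx
where f(x) = \frac{x^{2} e^{- x}}{2}
= \frac{13 \left(-5 + 2 e^{3}\right)}{2 e^{7}}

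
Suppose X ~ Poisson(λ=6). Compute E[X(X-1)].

E[X(X-1)] = E[X² - X] = E[X²] - E[X]
E[X] = 6
E[X²] = Var(X) + (E[X])² = 6 + (6)² = 42
E[X(X-1)] = 42 - 6 = 36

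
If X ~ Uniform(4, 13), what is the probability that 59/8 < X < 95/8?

P(59/8 < X < 95/8) = ∫_{59/8}^{95/8} f(x) dx
where f(x) = \frac{1}{9}
= \frac{1}{2}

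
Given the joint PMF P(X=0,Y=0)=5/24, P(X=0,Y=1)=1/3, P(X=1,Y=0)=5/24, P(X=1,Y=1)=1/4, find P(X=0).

P(X=0) = P(X=0,Y=0) + P(X=0,Y=1)
= 5/24 + 1/3
= 13/24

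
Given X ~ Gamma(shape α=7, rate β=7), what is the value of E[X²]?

Using the identity E[X²] = Var(X) + (E[X])²:
E[X] = 1
Var(X) = \frac{1}{7}
E[X²] = \frac{1}{7} + (1)²
= \frac{8}{7}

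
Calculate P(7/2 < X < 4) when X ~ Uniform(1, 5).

P(7/2 < X < 4) = ∫_{7/2}^{4} f(x) dx
where f(x) = \frac{1}{4}
= \frac{1}{8}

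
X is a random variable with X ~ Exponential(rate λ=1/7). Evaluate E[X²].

Using the identity E[X²] = Var(X) + (E[X])²:
E[X] = 7
Var(X) = 49
E[X²] = 49 + (7)²
= 98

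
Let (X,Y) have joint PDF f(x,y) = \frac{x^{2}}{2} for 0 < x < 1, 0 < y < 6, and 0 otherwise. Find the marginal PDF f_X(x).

f_X(x) = ∫_0^6 f(x,y) dy
= ∫_0^6 \frac{x^{2}}{2} dy
= 3 x^{2} for 0 < x < 1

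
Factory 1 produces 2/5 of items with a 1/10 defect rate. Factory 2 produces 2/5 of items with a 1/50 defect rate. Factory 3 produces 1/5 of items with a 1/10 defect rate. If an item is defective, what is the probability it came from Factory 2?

Using Bayes' theorem:
P(F1) = 2/5, P(D|F1) = 1/10
P(F2) = 2/5, P(D|F2) = 1/50
P(F3) = 1/5, P(D|F3) = 1/10
P(D) = P(D|F1)P(F1) + P(D|F2)P(F2) + P(D|F3)P(F3)
     = \frac{17}{250}
P(F2|D) = P(D|F2)P(F2) / P(D)
= \frac{2}{17}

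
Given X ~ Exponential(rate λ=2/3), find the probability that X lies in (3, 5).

P(3 < X < 5) = ∫_{3}^{5} f(x) dx
where f(x) = \frac{2 e^{- \frac{2 x}{3}}}{3}
= - \frac{1}{e^{\frac{10}{3}}} + e^{-2}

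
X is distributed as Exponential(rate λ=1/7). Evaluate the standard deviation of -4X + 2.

For X ~ Exponential(rate λ=1/7):
Var(X) = 49
SD(X) = √(Var(X)) = √(49) = 7
SD(-4X + 2) = |-4| × SD(X) = 4 × 7 = 28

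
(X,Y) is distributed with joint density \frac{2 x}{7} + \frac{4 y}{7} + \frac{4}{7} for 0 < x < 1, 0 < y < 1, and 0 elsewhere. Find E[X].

E[X] = ∫_0^1 ∫_0^1 x × f(x,y) dy dx
= ∫_0^1 ∫_0^1 x × (\frac{2 x}{7} + \frac{4 y}{7} + \frac{4}{7}) dy dx
= \frac{11}{21}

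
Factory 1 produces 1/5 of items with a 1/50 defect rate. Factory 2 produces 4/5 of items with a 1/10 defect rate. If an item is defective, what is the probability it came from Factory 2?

Using Bayes' theorem:
P(F1) = 1/5, P(D|F1) = 1/50
P(F2) = 4/5, P(D|F2) = 1/10
P(D) = P(D|F1)P(F1) + P(D|F2)P(F2)
     = \frac{21}{250}
P(F2|D) = P(D|F2)P(F2) / P(D)
= \frac{20}{21}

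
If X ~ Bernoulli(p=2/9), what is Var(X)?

For X ~ Bernoulli(p=2/9):
Var(X) = \frac{14}{81}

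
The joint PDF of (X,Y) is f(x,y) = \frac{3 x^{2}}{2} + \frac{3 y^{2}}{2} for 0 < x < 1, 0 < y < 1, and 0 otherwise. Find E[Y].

E[Y] = ∫_0^1 ∫_0^1 y × f(x,y) dx dy
= \frac{5}{8}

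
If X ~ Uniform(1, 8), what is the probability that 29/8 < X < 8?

P(29/8 < X < 8) = ∫_{29/8}^{8} f(x) dx
where f(x) = \frac{1}{7}
= \frac{5}{8}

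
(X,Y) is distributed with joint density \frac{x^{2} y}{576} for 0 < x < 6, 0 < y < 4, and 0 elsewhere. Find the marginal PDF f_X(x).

f_X(x) = ∫_0^4 f(x,y) dy
= ∫_0^4 \frac{x^{2} y}{576} dy
= \frac{x^{2}}{72} for 0 < x < 6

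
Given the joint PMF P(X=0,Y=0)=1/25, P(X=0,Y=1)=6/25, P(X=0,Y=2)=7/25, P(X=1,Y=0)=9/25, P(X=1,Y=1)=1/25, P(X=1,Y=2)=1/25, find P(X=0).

P(X=0) = P(X=0,Y=0) + P(X=0,Y=1) + P(X=0,Y=2)
= 1/25 + 6/25 + 7/25
= 14/25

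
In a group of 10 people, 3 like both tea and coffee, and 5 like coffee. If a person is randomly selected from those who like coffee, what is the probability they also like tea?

P(A ∩ B) = 3/10
P(B) = 5/10 = 1/2
P(A|B) = P(A ∩ B) / P(B) = (3/10) / (1/2) = 3/5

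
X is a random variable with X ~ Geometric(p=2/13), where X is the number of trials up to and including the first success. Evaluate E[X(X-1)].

E[X(X-1)] = E[X² - X] = E[X²] - E[X]
E[X] = \frac{13}{2}
E[X²] = Var(X) + (E[X])² = \frac{143}{4} + (\frac{13}{2})² = 78
E[X(X-1)] = 78 - \frac{13}{2} = \frac{143}{2}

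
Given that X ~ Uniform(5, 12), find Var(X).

For X ~ Uniform(5, 12):
Var(X) = \frac{49}{12}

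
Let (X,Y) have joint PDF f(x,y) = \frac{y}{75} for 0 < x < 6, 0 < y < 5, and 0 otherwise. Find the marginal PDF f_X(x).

f_X(x) = ∫_0^5 f(x,y) dy
= ∫_0^5 \frac{y}{75} dy
= \frac{1}{6} for 0 < x < 6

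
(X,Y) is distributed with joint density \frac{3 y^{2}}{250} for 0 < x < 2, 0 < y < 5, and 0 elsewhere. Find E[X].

f_X(x) = ∫_0^5 \frac{3 y^{2}}{250} dy = \frac{1}{2}
E[X] = ∫_0^2 x × (\frac{1}{2}) dx = 1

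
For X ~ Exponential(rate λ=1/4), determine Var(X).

For X ~ Exponential(rate λ=1/4):
Var(X) = 16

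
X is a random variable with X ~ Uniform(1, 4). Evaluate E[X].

For X ~ Uniform(1, 4), the expected value is:
E[X] = \frac{5}{2}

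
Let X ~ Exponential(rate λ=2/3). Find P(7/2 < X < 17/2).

P(7/2 < X < 17/2) = ∫_{7/2}^{17/2} f(x) dx
where f(x) = \frac{2 e^{- \frac{2 x}{3}}}{3}
= - \frac{1 - e^{\frac{10}{3}}}{e^{\frac{17}{3}}}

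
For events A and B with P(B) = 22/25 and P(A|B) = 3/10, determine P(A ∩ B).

By definition, P(A|B) = P(A ∩ B) / P(B)
So P(A ∩ B) = P(A|B) × P(B)
= 3/10 × 22/25
= 33/125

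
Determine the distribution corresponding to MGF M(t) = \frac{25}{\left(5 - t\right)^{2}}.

The MGF M(t) = \frac{25}{\left(5 - t\right)^{2}} is the standard form for the Gamma distribution.
Comparing with the known MGF formula identifies: Gamma(shape α=2, rate β=5)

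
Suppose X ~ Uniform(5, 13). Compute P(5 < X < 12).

P(5 < X < 12) = ∫_{5}^{12} f(x) dx
where f(x) = \frac{1}{8}
= \frac{7}{8}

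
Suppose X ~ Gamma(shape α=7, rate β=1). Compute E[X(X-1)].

E[X(X-1)] = E[X² - X] = E[X²] - E[X]
E[X] = 7
E[X²] = Var(X) + (E[X])² = 7 + (7)² = 56
E[X(X-1)] = 56 - 7 = 49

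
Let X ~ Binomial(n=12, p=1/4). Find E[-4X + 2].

For X ~ Binomial(n=12, p=1/4):
E[X] = 3
E[-4X + 2] = -4 × E[X] + 2 = -10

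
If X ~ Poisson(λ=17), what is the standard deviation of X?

For X ~ Poisson(λ=17):
Var(X) = 17
SD(X) = √(Var(X)) = √(17) = \sqrt{17}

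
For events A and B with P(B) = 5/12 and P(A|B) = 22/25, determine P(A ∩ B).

By definition, P(A|B) = P(A ∩ B) / P(B)
So P(A ∩ B) = P(A|B) × P(B)
= 22/25 × 5/12
= 11/30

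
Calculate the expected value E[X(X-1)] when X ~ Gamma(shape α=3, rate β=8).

E[X(X-1)] = E[X² - X] = E[X²] - E[X]
E[X] = \frac{3}{8}
E[X²] = Var(X) + (E[X])² = \frac{3}{64} + (\frac{3}{8})² = \frac{3}{16}
E[X(X-1)] = \frac{3}{16} - \frac{3}{8} = - \frac{3}{16}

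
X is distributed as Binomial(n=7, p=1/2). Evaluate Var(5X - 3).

For X ~ Binomial(n=7, p=1/2):
Var(X) = \frac{7}{4}
Var(5X - 3) = (5)² × Var(X) = 25 × \frac{7}{4} = \frac{175}{4}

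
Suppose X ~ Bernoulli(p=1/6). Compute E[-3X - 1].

For X ~ Bernoulli(p=1/6):
E[X] = \frac{1}{6}
E[-3X - 1] = -3 × E[X] - 1 = - \frac{3}{2}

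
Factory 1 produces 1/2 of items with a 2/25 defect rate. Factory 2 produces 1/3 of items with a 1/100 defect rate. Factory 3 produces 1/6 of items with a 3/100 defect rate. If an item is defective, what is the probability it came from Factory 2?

Using Bayes' theorem:
P(F1) = 1/2, P(D|F1) = 2/25
P(F2) = 1/3, P(D|F2) = 1/100
P(F3) = 1/6, P(D|F3) = 3/100
P(D) = P(D|F1)P(F1) + P(D|F2)P(F2) + P(D|F3)P(F3)
     = \frac{29}{600}
P(F2|D) = P(D|F2)P(F2) / P(D)
= \frac{2}{29}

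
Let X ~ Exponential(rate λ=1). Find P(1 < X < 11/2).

P(1 < X < 11/2) = ∫_{1}^{11/2} f(x) dx
where f(x) = e^{- x}
= - \frac{1}{e^{\frac{11}{2}}} + e^{-1}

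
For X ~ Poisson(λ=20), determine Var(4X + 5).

For X ~ Poisson(λ=20):
Var(X) = 20
Var(4X + 5) = (4)² × Var(X) = 16 × 20 = 320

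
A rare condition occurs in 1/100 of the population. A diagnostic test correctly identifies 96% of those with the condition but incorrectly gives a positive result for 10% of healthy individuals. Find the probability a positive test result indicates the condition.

Let D = the rare event, + = positive/flagged.
P(D) = 1/100
P(+|D) = 96/100 = 24/25
P(+|D') = 10/100 = 1/10
P(+) = P(+|D)P(D) + P(+|D')P(D')
     = \frac{24}{25} × \frac{1}{100} + \frac{1}{10} × \frac{99}{100}
     = \frac{543}{5000}
P(D|+) = P(+|D)P(D)/P(+) = \frac{16}{181}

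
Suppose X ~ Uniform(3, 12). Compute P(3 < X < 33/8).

P(3 < X < 33/8) = ∫_{3}^{33/8} f(x) dx
where f(x) = \frac{1}{9}
= \frac{1}{8}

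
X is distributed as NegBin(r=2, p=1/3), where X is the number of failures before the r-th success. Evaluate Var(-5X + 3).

For X ~ NegBin(r=2, p=1/3), where X is the number of failures before the r-th success:
Var(X) = 12
Var(-5X + 3) = (-5)² × Var(X) = 25 × 12 = 300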